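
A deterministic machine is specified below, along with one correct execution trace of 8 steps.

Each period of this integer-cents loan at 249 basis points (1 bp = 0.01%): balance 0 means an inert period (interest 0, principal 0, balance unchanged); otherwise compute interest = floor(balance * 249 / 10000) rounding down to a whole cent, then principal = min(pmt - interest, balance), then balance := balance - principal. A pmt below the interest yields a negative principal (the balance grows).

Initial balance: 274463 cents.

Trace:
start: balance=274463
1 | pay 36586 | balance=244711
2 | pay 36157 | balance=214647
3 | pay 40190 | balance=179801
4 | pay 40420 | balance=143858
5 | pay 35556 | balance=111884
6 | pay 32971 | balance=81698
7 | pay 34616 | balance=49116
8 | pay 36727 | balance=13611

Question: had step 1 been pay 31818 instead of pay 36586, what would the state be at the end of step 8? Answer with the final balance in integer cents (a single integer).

19274

(re-executing from step 1 with the substitution; state before step 1: balance=274463)
1 | pay 31818 | balance=249479
2 | pay 36157 | balance=219534
3 | pay 40190 | balance=184810
4 | pay 40420 | balance=148991
5 | pay 35556 | balance=117144
6 | pay 32971 | balance=87089
7 | pay 34616 | balance=54641
8 | pay 36727 | balance=19274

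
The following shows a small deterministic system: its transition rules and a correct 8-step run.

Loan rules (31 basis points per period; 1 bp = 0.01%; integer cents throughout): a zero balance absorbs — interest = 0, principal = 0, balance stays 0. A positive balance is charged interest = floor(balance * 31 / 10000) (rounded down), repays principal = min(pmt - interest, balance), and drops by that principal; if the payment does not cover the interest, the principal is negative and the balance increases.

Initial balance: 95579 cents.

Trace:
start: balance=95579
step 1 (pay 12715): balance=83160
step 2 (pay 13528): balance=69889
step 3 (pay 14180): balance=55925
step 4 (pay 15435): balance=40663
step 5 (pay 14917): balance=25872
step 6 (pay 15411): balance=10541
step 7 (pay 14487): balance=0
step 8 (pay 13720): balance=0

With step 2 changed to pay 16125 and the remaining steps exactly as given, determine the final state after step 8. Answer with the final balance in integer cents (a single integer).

0

(re-executing from step 2 with the substitution; state before step 2: balance=83160)
step 2 (pay 16125): balance=67292
step 3 (pay 14180): balance=53320
step 4 (pay 15435): balance=38050
step 5 (pay 14917): balance=23250
step 6 (pay 15411): balance=7911
step 7 (pay 14487): balance=0
step 8 (pay 13720): balance=0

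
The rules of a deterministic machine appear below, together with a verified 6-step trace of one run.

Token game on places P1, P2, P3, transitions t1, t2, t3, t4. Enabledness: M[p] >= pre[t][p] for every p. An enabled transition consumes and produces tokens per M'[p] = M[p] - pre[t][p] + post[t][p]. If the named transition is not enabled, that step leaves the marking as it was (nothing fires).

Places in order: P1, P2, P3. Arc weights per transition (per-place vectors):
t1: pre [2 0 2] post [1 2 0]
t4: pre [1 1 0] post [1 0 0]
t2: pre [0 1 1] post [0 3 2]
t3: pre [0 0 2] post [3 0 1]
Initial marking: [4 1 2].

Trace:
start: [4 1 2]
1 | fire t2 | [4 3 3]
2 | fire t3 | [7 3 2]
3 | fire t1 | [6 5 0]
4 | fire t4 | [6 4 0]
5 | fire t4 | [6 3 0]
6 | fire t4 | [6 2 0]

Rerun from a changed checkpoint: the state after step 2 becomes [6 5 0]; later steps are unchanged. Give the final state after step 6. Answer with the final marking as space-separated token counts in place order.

6 2 0

state after step 2 := [6 5 0]
3 | fire t1 | [6 5 0]
4 | fire t4 | [6 4 0]
5 | fire t4 | [6 3 0]
6 | fire t4 | [6 2 0]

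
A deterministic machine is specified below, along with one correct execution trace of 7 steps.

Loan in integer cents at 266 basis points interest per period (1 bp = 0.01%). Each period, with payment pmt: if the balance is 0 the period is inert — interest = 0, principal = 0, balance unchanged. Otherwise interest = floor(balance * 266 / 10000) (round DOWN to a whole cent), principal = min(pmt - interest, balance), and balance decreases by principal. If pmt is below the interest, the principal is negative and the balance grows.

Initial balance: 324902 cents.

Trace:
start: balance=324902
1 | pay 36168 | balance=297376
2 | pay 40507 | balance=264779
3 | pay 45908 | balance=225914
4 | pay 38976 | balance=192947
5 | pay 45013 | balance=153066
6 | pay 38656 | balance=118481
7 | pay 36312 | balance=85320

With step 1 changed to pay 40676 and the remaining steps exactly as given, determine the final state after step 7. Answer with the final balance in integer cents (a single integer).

80042

(re-executing from step 1 with the substitution; state before step 1: balance=324902)
1 | pay 40676 | balance=292868
2 | pay 40507 | balance=260151
3 | pay 45908 | balance=221163
4 | pay 38976 | balance=188069
5 | pay 45013 | balance=148058
6 | pay 38656 | balance=113340
7 | pay 36312 | balance=80042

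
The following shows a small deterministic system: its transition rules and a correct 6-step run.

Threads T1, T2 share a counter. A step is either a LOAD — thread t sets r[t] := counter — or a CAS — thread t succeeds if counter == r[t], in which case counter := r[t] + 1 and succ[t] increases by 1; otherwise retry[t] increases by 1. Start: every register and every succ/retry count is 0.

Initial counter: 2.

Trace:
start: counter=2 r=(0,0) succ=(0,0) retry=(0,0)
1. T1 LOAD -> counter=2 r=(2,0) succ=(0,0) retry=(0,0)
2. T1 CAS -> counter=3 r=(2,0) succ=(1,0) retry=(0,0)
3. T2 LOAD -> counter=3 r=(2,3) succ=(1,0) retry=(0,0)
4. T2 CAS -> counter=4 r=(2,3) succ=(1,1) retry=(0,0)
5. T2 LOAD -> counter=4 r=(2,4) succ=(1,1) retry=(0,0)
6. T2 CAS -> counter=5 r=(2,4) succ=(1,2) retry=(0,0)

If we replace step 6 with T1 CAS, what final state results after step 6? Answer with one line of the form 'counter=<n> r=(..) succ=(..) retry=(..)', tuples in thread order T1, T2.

(re-executing from step 6 with the substitution; state before step 6: counter=4 r=(2,4) succ=(1,1) retry=(0,0))
6. T1 CAS -> counter=4 r=(2,4) succ=(1,1) retry=(1,0)

counter=4 r=(2,4) succ=(1,1) retry=(1,0)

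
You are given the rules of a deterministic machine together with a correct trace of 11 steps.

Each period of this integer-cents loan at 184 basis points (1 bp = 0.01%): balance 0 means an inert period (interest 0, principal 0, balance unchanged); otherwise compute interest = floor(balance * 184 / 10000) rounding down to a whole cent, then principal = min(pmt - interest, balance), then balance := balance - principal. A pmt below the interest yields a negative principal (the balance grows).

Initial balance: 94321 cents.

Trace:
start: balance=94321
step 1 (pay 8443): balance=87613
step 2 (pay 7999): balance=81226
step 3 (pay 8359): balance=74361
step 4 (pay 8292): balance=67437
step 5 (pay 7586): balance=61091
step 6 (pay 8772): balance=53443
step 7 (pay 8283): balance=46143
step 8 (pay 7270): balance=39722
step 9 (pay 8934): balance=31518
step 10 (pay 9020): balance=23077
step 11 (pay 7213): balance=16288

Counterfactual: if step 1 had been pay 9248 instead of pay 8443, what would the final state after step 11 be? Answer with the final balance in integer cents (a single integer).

(re-executing from step 1 with the substitution; state before step 1: balance=94321)
step 1 (pay 9248): balance=86808
step 2 (pay 7999): balance=80406
step 3 (pay 8359): balance=73526
step 4 (pay 8292): balance=66586
step 5 (pay 7586): balance=60225
step 6 (pay 8772): balance=52561
step 7 (pay 8283): balance=45245
step 8 (pay 7270): balance=38807
step 9 (pay 8934): balance=30587
step 10 (pay 9020): balance=22129
step 11 (pay 7213): balance=15323

15323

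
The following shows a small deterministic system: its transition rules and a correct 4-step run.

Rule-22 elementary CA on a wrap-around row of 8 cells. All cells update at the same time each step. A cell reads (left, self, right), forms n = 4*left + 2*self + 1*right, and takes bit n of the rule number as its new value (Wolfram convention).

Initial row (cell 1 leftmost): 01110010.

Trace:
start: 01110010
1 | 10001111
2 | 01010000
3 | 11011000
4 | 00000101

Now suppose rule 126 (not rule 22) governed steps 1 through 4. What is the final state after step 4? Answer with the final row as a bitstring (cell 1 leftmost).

(re-executing steps 1..4 under rule 126; state before step 1: 01110010)
1 | 11011111
2 | 01110000
3 | 11011000
4 | 11111101

11111101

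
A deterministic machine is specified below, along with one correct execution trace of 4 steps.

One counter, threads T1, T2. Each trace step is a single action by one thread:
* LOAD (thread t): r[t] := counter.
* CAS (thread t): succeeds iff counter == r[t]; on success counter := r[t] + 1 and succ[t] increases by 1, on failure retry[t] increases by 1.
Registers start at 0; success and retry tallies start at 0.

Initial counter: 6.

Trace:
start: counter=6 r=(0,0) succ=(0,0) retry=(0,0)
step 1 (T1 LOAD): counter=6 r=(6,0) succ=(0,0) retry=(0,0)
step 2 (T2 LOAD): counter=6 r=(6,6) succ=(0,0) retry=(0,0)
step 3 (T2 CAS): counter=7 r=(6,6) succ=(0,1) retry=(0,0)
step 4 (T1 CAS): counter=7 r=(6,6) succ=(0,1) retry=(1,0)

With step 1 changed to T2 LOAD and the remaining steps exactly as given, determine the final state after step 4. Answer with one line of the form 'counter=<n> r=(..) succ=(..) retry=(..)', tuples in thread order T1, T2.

counter=7 r=(0,6) succ=(0,1) retry=(1,0)

(re-executing from step 1 with the substitution; state before step 1: counter=6 r=(0,0) succ=(0,0) retry=(0,0))
step 1 (T2 LOAD): counter=6 r=(0,6) succ=(0,0) retry=(0,0)
step 2 (T2 LOAD): counter=6 r=(0,6) succ=(0,0) retry=(0,0)
step 3 (T2 CAS): counter=7 r=(0,6) succ=(0,1) retry=(0,0)
step 4 (T1 CAS): counter=7 r=(0,6) succ=(0,1) retry=(1,0)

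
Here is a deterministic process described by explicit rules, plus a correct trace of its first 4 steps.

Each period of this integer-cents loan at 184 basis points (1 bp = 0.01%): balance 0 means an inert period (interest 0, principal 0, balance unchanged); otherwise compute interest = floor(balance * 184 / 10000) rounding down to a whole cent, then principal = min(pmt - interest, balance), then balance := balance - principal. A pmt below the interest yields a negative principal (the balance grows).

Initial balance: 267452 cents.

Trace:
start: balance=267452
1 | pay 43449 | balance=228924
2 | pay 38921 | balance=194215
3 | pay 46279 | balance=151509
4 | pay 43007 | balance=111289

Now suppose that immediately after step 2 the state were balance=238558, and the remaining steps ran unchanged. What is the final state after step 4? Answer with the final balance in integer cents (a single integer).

state after step 2 := balance=238558
3 | pay 46279 | balance=196668
4 | pay 43007 | balance=157279

157279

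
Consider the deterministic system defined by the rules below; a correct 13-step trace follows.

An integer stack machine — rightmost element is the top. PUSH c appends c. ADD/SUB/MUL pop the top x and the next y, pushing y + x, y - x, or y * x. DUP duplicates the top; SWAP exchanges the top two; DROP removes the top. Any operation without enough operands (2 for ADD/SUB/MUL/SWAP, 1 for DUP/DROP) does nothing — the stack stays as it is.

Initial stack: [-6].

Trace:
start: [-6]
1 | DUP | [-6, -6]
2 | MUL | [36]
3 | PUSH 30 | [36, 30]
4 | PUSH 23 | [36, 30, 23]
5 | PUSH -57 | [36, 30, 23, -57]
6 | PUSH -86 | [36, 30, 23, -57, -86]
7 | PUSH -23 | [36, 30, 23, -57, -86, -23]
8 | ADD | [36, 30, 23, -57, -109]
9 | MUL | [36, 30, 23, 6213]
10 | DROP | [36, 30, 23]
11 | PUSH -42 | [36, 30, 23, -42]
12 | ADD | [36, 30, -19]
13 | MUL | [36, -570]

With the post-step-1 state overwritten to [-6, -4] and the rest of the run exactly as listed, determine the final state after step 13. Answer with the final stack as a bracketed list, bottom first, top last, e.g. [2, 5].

[24, -570]

state after step 1 := [-6, -4]
2 | MUL | [24]
3 | PUSH 30 | [24, 30]
4 | PUSH 23 | [24, 30, 23]
5 | PUSH -57 | [24, 30, 23, -57]
6 | PUSH -86 | [24, 30, 23, -57, -86]
7 | PUSH -23 | [24, 30, 23, -57, -86, -23]
8 | ADD | [24, 30, 23, -57, -109]
9 | MUL | [24, 30, 23, 6213]
10 | DROP | [24, 30, 23]
11 | PUSH -42 | [24, 30, 23, -42]
12 | ADD | [24, 30, -19]
13 | MUL | [24, -570]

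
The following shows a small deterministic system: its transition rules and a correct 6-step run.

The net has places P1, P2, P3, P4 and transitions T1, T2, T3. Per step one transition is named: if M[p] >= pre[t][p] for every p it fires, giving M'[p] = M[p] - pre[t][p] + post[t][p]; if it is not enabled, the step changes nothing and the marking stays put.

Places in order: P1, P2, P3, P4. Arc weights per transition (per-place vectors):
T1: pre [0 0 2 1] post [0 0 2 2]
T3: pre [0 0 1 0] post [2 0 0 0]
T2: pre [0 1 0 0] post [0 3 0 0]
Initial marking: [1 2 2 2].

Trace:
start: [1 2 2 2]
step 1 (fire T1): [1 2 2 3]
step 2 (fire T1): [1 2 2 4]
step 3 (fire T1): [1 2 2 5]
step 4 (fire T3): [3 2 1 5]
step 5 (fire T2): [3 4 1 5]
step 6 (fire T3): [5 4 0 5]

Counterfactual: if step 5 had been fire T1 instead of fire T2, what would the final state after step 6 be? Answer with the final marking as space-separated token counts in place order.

(re-executing from step 5 with the substitution; state before step 5: [3 2 1 5])
step 5 (fire T1): [3 2 1 5]
step 6 (fire T3): [5 2 0 5]

5 2 0 5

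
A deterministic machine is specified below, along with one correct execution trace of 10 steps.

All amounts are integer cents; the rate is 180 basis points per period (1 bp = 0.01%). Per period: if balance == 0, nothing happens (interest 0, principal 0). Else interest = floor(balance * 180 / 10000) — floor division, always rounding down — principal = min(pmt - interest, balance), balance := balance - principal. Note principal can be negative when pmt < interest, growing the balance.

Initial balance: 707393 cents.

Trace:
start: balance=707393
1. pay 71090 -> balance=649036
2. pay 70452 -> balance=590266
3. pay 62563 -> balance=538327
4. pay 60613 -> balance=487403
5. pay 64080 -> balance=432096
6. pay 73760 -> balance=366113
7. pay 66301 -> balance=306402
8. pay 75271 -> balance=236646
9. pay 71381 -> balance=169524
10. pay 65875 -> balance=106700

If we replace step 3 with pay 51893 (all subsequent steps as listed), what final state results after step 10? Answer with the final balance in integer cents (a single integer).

118788

(re-executing from step 3 with the substitution; state before step 3: balance=590266)
3. pay 51893 -> balance=548997
4. pay 60613 -> balance=498265
5. pay 64080 -> balance=443153
6. pay 73760 -> balance=377369
7. pay 66301 -> balance=317860
8. pay 75271 -> balance=248310
9. pay 71381 -> balance=181398
10. pay 65875 -> balance=118788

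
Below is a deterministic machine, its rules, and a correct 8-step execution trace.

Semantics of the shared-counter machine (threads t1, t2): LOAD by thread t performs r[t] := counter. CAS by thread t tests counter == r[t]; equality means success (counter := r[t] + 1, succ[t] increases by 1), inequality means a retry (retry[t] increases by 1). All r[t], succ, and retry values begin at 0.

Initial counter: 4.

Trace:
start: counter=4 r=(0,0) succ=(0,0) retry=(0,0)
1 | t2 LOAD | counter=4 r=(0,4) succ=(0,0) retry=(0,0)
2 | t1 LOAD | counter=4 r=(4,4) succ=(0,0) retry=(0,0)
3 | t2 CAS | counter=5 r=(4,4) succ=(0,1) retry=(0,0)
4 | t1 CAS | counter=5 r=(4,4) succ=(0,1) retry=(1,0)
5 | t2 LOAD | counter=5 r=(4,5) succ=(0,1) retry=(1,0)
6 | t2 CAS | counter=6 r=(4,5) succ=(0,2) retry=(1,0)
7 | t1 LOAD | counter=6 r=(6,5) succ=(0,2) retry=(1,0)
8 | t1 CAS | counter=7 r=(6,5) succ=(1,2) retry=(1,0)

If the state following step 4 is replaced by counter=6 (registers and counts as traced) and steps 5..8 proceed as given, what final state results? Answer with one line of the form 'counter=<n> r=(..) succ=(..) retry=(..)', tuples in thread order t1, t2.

counter=8 r=(7,6) succ=(1,2) retry=(1,0)

state after step 4 := counter=6 r=(4,4) succ=(0,1) retry=(1,0)
5 | t2 LOAD | counter=6 r=(4,6) succ=(0,1) retry=(1,0)
6 | t2 CAS | counter=7 r=(4,6) succ=(0,2) retry=(1,0)
7 | t1 LOAD | counter=7 r=(7,6) succ=(0,2) retry=(1,0)
8 | t1 CAS | counter=8 r=(7,6) succ=(1,2) retry=(1,0)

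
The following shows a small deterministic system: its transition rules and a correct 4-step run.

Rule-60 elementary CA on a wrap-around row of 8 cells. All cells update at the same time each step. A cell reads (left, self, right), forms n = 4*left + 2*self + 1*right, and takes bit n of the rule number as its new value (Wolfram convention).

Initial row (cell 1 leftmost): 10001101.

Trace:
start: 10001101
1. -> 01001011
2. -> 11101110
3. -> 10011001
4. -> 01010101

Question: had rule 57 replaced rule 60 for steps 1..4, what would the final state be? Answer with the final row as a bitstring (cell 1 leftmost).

01011011

(re-executing steps 1..4 under rule 57; state before step 1: 10001101)
1. -> 01101011
2. -> 11010110
3. -> 10101101
4. -> 01011011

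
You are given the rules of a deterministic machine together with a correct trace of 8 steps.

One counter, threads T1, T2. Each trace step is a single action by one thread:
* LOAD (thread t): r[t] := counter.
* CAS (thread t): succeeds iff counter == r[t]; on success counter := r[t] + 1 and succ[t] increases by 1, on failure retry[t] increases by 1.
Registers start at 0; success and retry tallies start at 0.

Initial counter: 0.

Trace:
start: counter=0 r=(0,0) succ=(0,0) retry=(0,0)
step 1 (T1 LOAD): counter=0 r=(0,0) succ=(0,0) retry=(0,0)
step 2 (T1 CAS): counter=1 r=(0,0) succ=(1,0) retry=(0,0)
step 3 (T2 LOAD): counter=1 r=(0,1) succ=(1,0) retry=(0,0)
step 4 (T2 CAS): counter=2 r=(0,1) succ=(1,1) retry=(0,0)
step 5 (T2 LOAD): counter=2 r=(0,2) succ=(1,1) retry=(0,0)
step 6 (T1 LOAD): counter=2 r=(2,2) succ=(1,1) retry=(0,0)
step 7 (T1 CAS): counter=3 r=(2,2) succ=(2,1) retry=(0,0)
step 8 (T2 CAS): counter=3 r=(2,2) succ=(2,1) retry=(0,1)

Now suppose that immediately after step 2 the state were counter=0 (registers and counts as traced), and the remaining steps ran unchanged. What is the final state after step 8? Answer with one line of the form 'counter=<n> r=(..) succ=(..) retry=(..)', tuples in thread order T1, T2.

counter=2 r=(1,1) succ=(2,1) retry=(0,1)

state after step 2 := counter=0 r=(0,0) succ=(1,0) retry=(0,0)
step 3 (T2 LOAD): counter=0 r=(0,0) succ=(1,0) retry=(0,0)
step 4 (T2 CAS): counter=1 r=(0,0) succ=(1,1) retry=(0,0)
step 5 (T2 LOAD): counter=1 r=(0,1) succ=(1,1) retry=(0,0)
step 6 (T1 LOAD): counter=1 r=(1,1) succ=(1,1) retry=(0,0)
step 7 (T1 CAS): counter=2 r=(1,1) succ=(2,1) retry=(0,0)
step 8 (T2 CAS): counter=2 r=(1,1) succ=(2,1) retry=(0,1)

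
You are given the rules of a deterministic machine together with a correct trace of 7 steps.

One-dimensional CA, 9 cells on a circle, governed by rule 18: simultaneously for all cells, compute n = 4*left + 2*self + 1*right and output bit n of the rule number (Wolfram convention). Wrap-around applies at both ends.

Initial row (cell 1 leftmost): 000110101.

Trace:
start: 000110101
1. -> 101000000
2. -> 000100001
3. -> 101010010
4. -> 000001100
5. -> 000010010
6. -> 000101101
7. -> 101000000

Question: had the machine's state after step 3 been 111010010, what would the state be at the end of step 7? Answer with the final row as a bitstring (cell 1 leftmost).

101000000

state after step 3 := 111010010
4. -> 000001100
5. -> 000010010
6. -> 000101101
7. -> 101000000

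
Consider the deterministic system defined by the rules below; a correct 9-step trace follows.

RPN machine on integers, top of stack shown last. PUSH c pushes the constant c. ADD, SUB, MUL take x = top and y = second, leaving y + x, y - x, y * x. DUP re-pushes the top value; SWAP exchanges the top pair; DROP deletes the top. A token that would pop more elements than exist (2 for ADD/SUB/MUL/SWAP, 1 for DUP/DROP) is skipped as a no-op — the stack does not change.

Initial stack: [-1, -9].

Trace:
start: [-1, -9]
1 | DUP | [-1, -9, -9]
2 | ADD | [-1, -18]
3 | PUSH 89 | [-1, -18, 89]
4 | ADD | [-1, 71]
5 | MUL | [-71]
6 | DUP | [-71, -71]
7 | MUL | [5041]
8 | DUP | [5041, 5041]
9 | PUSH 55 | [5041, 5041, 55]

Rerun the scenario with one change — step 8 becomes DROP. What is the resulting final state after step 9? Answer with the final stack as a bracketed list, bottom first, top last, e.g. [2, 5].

[55]

(re-executing from step 8 with the substitution; state before step 8: [5041])
8 | DROP | []
9 | PUSH 55 | [55]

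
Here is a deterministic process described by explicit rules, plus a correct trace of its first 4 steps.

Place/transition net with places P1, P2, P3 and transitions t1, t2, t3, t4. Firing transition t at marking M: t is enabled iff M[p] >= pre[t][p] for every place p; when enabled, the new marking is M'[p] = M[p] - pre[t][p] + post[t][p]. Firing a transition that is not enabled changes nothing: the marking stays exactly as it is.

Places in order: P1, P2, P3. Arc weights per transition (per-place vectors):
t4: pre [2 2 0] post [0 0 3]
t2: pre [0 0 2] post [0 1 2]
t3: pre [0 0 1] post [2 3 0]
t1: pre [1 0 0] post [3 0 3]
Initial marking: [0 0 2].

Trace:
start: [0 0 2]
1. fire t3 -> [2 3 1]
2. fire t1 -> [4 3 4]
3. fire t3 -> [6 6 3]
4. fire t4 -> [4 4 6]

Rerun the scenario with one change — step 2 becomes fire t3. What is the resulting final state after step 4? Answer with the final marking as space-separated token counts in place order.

(re-executing from step 2 with the substitution; state before step 2: [2 3 1])
2. fire t3 -> [4 6 0]
3. fire t3 -> [4 6 0]
4. fire t4 -> [2 4 3]

2 4 3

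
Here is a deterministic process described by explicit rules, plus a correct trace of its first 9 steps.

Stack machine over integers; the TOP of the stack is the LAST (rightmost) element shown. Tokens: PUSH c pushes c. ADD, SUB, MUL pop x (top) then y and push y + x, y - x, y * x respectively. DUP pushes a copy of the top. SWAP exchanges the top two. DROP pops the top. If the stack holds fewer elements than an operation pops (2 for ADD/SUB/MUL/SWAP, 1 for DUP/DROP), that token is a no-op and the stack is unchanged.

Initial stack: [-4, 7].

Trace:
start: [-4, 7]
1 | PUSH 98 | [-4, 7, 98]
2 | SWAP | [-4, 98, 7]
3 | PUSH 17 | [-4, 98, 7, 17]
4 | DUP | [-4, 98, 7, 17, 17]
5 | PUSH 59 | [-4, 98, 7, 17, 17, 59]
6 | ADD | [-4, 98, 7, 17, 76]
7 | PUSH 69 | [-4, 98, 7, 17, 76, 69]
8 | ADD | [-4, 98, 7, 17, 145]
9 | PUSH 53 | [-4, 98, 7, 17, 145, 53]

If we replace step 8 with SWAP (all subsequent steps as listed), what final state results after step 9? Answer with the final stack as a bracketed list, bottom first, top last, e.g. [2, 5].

[-4, 98, 7, 17, 69, 76, 53]

(re-executing from step 8 with the substitution; state before step 8: [-4, 98, 7, 17, 76, 69])
8 | SWAP | [-4, 98, 7, 17, 69, 76]
9 | PUSH 53 | [-4, 98, 7, 17, 69, 76, 53]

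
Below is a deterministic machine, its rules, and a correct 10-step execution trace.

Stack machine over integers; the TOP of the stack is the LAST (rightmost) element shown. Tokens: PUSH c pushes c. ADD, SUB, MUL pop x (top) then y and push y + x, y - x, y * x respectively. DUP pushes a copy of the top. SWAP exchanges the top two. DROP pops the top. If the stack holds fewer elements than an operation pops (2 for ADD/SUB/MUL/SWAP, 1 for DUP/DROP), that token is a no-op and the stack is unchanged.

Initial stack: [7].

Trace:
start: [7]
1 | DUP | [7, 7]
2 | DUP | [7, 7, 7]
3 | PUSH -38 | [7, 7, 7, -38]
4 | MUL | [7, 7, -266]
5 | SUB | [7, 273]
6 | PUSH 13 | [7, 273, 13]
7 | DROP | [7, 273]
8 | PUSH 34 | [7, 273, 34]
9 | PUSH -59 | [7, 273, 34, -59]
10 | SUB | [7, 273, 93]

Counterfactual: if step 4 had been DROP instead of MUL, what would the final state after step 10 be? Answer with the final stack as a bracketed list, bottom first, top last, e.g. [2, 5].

[7, 0, 93]

(re-executing from step 4 with the substitution; state before step 4: [7, 7, 7, -38])
4 | DROP | [7, 7, 7]
5 | SUB | [7, 0]
6 | PUSH 13 | [7, 0, 13]
7 | DROP | [7, 0]
8 | PUSH 34 | [7, 0, 34]
9 | PUSH -59 | [7, 0, 34, -59]
10 | SUB | [7, 0, 93]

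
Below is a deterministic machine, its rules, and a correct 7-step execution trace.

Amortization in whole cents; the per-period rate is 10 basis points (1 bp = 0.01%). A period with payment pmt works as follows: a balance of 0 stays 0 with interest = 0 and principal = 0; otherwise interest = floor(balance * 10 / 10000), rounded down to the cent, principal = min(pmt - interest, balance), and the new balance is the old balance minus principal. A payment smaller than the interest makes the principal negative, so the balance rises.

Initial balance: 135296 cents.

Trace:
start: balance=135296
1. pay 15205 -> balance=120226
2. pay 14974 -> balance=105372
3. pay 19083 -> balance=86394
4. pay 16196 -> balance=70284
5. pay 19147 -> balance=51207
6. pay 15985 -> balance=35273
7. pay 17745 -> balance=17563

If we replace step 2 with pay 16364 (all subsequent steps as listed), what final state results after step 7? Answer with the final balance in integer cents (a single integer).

16164

(re-executing from step 2 with the substitution; state before step 2: balance=120226)
2. pay 16364 -> balance=103982
3. pay 19083 -> balance=85002
4. pay 16196 -> balance=68891
5. pay 19147 -> balance=49812
6. pay 15985 -> balance=33876
7. pay 17745 -> balance=16164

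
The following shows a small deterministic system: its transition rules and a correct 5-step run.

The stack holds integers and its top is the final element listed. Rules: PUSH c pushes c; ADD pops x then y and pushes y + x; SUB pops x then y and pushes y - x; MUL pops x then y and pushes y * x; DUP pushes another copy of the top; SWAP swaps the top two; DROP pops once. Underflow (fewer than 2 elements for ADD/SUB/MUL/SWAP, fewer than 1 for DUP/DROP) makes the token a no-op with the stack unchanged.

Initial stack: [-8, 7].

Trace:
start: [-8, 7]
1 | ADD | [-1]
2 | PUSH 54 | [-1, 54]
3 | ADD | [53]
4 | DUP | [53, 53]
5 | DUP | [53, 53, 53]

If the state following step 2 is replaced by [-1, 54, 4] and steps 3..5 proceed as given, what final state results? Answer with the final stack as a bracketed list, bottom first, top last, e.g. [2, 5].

[-1, 58, 58, 58]

state after step 2 := [-1, 54, 4]
3 | ADD | [-1, 58]
4 | DUP | [-1, 58, 58]
5 | DUP | [-1, 58, 58, 58]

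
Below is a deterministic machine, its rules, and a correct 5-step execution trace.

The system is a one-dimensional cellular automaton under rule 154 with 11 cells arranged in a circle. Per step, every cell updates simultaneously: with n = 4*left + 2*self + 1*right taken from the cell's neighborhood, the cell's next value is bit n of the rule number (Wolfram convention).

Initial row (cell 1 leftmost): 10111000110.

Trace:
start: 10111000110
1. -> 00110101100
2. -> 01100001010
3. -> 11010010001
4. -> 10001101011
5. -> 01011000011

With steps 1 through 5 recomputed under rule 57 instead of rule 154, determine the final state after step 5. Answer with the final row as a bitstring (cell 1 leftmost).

(re-executing steps 1..5 under rule 57; state before step 1: 10111000110)
1. -> 01100110101
2. -> 11010101010
3. -> 10101010101
4. -> 01010101011
5. -> 10101010110

10101010110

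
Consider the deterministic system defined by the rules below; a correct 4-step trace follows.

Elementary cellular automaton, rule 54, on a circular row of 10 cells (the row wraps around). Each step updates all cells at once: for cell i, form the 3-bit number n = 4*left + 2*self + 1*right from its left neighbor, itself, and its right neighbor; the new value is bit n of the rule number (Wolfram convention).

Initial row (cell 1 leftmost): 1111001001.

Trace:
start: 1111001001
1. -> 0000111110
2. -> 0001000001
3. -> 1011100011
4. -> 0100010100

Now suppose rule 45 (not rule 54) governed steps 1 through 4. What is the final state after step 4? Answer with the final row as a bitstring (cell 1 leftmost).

(re-executing steps 1..4 under rule 45; state before step 1: 1111001001)
1. -> 0000001001
2. -> 0111101001
3. -> 1100011001
4. -> 0001010001

0001010001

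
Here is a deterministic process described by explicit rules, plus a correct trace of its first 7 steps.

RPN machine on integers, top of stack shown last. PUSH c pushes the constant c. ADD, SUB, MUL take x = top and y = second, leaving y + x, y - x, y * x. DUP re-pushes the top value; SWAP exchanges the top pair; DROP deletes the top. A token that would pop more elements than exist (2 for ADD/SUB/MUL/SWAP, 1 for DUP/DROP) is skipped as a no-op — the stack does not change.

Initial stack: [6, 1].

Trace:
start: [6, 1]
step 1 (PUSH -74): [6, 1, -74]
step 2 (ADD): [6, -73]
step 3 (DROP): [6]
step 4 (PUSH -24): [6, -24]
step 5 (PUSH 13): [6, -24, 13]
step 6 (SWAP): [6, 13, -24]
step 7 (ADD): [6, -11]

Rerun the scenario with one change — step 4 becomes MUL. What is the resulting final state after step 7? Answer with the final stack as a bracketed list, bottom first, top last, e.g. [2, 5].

[19]

(re-executing from step 4 with the substitution; state before step 4: [6])
step 4 (MUL): [6]
step 5 (PUSH 13): [6, 13]
step 6 (SWAP): [13, 6]
step 7 (ADD): [19]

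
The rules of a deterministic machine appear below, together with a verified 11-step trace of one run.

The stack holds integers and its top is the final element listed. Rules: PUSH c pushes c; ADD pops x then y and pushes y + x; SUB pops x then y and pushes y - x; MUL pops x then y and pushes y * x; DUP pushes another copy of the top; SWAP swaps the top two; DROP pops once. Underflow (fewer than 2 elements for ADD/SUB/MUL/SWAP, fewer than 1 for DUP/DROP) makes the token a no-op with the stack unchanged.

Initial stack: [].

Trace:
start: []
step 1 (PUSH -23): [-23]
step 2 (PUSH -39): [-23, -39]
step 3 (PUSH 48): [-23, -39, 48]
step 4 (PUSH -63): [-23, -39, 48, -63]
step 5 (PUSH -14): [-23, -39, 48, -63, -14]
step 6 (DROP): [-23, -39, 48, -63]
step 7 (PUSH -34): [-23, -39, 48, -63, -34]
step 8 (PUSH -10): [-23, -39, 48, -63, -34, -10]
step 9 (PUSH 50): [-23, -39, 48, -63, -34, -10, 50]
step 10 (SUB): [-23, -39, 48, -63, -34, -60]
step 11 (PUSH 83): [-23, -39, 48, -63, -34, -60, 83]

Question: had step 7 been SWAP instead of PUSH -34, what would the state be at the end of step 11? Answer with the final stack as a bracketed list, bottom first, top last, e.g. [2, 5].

(re-executing from step 7 with the substitution; state before step 7: [-23, -39, 48, -63])
step 7 (SWAP): [-23, -39, -63, 48]
step 8 (PUSH -10): [-23, -39, -63, 48, -10]
step 9 (PUSH 50): [-23, -39, -63, 48, -10, 50]
step 10 (SUB): [-23, -39, -63, 48, -60]
step 11 (PUSH 83): [-23, -39, -63, 48, -60, 83]

[-23, -39, -63, 48, -60, 83]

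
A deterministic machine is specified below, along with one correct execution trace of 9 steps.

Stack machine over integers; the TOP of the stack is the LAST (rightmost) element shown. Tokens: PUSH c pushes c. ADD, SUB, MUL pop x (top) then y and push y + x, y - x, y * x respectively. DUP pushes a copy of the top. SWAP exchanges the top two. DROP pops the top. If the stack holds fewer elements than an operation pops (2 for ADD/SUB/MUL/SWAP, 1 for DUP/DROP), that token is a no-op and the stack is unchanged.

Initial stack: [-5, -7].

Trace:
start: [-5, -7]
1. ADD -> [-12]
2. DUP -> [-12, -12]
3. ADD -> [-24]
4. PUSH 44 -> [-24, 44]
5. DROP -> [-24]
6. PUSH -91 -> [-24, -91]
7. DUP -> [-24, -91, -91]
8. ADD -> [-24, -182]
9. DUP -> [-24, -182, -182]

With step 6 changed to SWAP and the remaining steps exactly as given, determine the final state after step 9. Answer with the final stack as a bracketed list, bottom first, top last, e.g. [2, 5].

[-48, -48]

(re-executing from step 6 with the substitution; state before step 6: [-24])
6. SWAP -> [-24]
7. DUP -> [-24, -24]
8. ADD -> [-48]
9. DUP -> [-48, -48]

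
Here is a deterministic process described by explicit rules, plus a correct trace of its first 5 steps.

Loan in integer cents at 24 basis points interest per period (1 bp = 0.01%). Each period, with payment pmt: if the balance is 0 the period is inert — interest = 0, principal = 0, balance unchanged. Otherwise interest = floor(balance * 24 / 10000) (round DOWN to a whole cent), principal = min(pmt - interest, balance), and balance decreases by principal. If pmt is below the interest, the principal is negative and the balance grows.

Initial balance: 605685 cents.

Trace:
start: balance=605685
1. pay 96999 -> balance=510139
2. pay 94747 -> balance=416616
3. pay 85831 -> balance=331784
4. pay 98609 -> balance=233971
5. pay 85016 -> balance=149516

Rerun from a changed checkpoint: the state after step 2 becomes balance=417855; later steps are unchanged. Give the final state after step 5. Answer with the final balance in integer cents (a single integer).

state after step 2 := balance=417855
3. pay 85831 -> balance=333026
4. pay 98609 -> balance=235216
5. pay 85016 -> balance=150764

150764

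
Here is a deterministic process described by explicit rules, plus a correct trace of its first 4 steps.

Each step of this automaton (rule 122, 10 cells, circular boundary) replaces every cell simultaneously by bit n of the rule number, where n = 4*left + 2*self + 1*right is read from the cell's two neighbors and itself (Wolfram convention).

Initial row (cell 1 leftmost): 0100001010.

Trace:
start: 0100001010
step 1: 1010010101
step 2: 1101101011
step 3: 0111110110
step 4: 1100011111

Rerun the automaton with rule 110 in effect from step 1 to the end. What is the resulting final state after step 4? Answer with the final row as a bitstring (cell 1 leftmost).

1111011110

(re-executing steps 1..4 under rule 110; state before step 1: 0100001010)
step 1: 1100011110
step 2: 1100110011
step 3: 0101110110
step 4: 1111011110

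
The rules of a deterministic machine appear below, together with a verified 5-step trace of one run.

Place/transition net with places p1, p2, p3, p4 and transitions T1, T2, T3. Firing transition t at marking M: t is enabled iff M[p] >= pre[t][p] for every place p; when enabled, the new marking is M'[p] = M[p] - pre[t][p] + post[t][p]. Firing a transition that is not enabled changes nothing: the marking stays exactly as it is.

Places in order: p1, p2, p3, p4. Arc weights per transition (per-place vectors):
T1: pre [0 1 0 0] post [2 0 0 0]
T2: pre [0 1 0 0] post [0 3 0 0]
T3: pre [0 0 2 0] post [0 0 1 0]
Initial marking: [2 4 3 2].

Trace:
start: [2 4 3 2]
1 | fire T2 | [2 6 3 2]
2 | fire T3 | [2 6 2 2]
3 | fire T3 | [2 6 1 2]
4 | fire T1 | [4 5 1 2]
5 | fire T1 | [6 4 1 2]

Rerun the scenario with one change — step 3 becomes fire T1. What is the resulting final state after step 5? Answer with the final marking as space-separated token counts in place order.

8 3 2 2

(re-executing from step 3 with the substitution; state before step 3: [2 6 2 2])
3 | fire T1 | [4 5 2 2]
4 | fire T1 | [6 4 2 2]
5 | fire T1 | [8 3 2 2]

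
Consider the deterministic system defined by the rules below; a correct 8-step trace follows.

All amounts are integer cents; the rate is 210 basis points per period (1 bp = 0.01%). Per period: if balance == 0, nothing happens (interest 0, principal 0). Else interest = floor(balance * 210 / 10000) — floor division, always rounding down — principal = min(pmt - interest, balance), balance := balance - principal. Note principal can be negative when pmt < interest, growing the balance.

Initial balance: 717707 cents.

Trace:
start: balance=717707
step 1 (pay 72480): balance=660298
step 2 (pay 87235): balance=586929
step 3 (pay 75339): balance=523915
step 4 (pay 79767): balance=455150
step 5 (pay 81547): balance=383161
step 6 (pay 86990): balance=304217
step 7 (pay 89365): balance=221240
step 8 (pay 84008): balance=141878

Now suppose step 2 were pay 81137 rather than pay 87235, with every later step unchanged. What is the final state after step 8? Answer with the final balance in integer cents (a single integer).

(re-executing from step 2 with the substitution; state before step 2: balance=660298)
step 2 (pay 81137): balance=593027
step 3 (pay 75339): balance=530141
step 4 (pay 79767): balance=461506
step 5 (pay 81547): balance=389650
step 6 (pay 86990): balance=310842
step 7 (pay 89365): balance=228004
step 8 (pay 84008): balance=148784

148784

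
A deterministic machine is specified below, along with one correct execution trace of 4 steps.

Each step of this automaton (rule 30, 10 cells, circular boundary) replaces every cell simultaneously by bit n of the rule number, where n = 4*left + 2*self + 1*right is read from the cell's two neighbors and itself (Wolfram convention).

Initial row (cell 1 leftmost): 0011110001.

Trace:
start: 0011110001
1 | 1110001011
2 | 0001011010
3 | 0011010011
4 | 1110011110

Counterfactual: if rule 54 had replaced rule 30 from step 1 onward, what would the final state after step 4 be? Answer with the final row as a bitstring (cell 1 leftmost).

1000010111

(re-executing steps 1..4 under rule 54; state before step 1: 0011110001)
1 | 1100001011
2 | 0010011100
3 | 0111100010
4 | 1000010111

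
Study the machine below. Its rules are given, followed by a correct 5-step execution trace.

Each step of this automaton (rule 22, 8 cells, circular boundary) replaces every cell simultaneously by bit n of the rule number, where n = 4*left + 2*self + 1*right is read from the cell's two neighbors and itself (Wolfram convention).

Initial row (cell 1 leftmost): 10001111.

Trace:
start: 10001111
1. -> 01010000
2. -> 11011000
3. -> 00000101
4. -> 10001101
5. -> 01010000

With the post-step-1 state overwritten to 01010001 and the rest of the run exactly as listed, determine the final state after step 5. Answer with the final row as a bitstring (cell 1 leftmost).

00010001

state after step 1 := 01010001
2. -> 01011011
3. -> 01000000
4. -> 11100000
5. -> 00010001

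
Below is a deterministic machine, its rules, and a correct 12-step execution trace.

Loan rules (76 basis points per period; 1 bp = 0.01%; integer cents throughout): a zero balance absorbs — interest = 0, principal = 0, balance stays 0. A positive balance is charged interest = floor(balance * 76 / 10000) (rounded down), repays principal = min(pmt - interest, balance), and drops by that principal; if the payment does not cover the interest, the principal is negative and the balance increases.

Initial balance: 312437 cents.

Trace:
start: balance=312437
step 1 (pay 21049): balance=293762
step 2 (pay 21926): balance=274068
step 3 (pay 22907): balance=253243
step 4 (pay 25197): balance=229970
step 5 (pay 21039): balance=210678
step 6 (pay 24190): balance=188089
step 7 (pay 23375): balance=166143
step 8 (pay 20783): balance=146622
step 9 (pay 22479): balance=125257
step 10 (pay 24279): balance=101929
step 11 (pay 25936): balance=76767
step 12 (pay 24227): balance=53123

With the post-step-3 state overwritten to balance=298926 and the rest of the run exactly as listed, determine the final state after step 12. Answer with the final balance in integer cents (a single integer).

state after step 3 := balance=298926
step 4 (pay 25197): balance=276000
step 5 (pay 21039): balance=257058
step 6 (pay 24190): balance=234821
step 7 (pay 23375): balance=213230
step 8 (pay 20783): balance=194067
step 9 (pay 22479): balance=173062
step 10 (pay 24279): balance=150098
step 11 (pay 25936): balance=125302
step 12 (pay 24227): balance=102027

102027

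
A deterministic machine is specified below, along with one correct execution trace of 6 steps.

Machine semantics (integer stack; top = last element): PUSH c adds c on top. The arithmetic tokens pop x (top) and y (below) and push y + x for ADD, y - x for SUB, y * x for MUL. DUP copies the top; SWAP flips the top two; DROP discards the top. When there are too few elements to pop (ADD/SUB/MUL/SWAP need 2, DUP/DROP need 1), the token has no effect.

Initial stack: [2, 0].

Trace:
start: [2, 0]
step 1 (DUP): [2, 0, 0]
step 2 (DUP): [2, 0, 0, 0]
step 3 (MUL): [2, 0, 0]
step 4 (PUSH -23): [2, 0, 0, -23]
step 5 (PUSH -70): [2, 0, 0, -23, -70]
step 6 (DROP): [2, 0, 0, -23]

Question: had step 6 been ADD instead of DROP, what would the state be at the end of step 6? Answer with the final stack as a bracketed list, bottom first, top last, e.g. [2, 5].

[2, 0, 0, -93]

(re-executing from step 6 with the substitution; state before step 6: [2, 0, 0, -23, -70])
step 6 (ADD): [2, 0, 0, -93]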